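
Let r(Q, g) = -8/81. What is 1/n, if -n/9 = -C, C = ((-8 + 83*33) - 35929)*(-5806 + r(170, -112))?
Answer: 3/5204273404 ≈ 5.7645e-10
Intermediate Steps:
r(Q, g) = -8/81 (r(Q, g) = -8*1/81 = -8/81)
C = 5204273404/27 (C = ((-8 + 83*33) - 35929)*(-5806 - 8/81) = ((-8 + 2739) - 35929)*(-470294/81) = (2731 - 35929)*(-470294/81) = -33198*(-470294/81) = 5204273404/27 ≈ 1.9275e+8)
n = 5204273404/3 (n = -(-9)*5204273404/27 = -9*(-5204273404/27) = 5204273404/3 ≈ 1.7348e+9)
1/n = 1/(5204273404/3) = 3/5204273404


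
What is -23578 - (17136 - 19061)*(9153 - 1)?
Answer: 17594022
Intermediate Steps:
-23578 - (17136 - 19061)*(9153 - 1) = -23578 - (-1925)*9152 = -23578 - 1*(-17617600) = -23578 + 17617600 = 17594022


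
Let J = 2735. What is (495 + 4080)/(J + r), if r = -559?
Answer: 4575/2176 ≈ 2.1025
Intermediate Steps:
(495 + 4080)/(J + r) = (495 + 4080)/(2735 - 559) = 4575/2176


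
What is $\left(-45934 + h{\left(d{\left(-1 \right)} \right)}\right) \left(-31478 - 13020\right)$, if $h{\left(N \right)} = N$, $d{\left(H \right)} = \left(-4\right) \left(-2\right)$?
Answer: $2043615148$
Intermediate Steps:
$d{\left(H \right)} = 8$
$\left(-45934 + h{\left(d{\left(-1 \right)} \right)}\right) \left(-31478 - 13020\right) = \left(-45934 + 8\right) \left(-31478 - 13020\right) = \left(-45926\right) \left(-44498\right) = 2043615148$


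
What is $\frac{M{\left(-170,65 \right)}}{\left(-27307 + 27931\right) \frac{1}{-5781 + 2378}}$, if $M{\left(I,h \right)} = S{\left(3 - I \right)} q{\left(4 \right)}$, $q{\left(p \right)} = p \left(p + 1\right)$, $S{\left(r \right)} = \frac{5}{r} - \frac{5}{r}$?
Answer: $0$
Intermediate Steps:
$S{\left(r \right)} = 0$
$q{\left(p \right)} = p \left(1 + p\right)$
$M{\left(I,h \right)} = 0$ ($M{\left(I,h \right)} = 0 \cdot 4 \left(1 + 4\right) = 0 \cdot 4 \cdot 5 = 0 \cdot 20 = 0$)
$\frac{M{\left(-170,65 \right)}}{\left(-27307 + 27931\right) \frac{1}{-5781 + 2378}} = \frac{0}{\left(-27307 + 27931\right) \frac{1}{-5781 + 2378}} = \frac{0}{624 \frac{1}{-3403}} = \frac{0}{624 \left(- \frac{1}{3403}\right)} = \frac{0}{- \frac{624}{3403}} = 0 \left(- \frac{3403}{624}\right) = 0$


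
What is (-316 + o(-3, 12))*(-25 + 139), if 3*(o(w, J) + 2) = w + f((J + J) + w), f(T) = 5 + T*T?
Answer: -19418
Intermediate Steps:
f(T) = 5 + T²
o(w, J) = -⅓ + w/3 + (w + 2*J)²/3 (o(w, J) = -2 + (w + (5 + ((J + J) + w)²))/3 = -2 + (w + (5 + (2*J + w)²))/3 = -2 + (w + (5 + (w + 2*J)²))/3 = -2 + (5 + w + (w + 2*J)²)/3 = -2 + (5/3 + w/3 + (w + 2*J)²/3) = -⅓ + w/3 + (w + 2*J)²/3)
(-316 + o(-3, 12))*(-25 + 139) = (-316 + (-⅓ + (⅓)*(-3) + (-3 + 2*12)²/3))*(-25 + 139) = (-316 + (-⅓ - 1 + (-3 + 24)²/3))*114 = (-316 + (-⅓ - 1 + (⅓)*21²))*114 = (-316 + (-⅓ - 1 + (⅓)*441))*114 = (-316 + (-⅓ - 1 + 147))*114 = (-316 + 437/3)*114 = -511/3*114 = -19418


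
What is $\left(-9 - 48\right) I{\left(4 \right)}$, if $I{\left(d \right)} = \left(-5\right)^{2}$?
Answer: $-1425$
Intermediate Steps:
$I{\left(d \right)} = 25$
$\left(-9 - 48\right) I{\left(4 \right)} = \left(-9 - 48\right) 25 = \left(-57\right) 25 = -1425$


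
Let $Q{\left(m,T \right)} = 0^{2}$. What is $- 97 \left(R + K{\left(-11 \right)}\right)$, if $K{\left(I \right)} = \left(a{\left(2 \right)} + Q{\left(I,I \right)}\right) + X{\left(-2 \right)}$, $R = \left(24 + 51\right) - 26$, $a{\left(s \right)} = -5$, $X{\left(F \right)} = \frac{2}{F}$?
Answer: $-4171$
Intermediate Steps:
$Q{\left(m,T \right)} = 0$
$R = 49$ ($R = 75 - 26 = 49$)
$K{\left(I \right)} = -6$ ($K{\left(I \right)} = \left(-5 + 0\right) + \frac{2}{-2} = -5 + 2 \left(- \frac{1}{2}\right) = -5 - 1 = -6$)
$- 97 \left(R + K{\left(-11 \right)}\right) = - 97 \left(49 - 6\right) = \left(-97\right) 43 = -4171$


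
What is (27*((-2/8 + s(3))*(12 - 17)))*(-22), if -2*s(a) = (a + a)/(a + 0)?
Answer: -7425/2 ≈ -3712.5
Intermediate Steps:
s(a) = -1 (s(a) = -(a + a)/(2*(a + 0)) = -2*a/(2*a) = -½*2 = -1)
(27*((-2/8 + s(3))*(12 - 17)))*(-22) = (27*((-2/8 - 1)*(12 - 17)))*(-22) = (27*((-2*⅛ - 1)*(-5)))*(-22) = (27*((-¼ - 1)*(-5)))*(-22) = (27*(-5/4*(-5)))*(-22) = (27*(25/4))*(-22) = (675/4)*(-22) = -7425/2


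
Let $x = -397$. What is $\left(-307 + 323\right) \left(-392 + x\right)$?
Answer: $-12624$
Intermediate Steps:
$\left(-307 + 323\right) \left(-392 + x\right) = \left(-307 + 323\right) \left(-392 - 397\right) = 16 \left(-789\right) = -12624$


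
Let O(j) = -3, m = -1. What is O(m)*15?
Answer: -45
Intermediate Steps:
O(m)*15 = -3*15 = -45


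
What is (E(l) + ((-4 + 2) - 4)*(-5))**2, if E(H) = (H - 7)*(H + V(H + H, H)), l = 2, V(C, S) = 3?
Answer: 25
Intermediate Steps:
E(H) = (-7 + H)*(3 + H) (E(H) = (H - 7)*(H + 3) = (-7 + H)*(3 + H))
(E(l) + ((-4 + 2) - 4)*(-5))**2 = ((-21 + 2**2 - 4*2) + ((-4 + 2) - 4)*(-5))**2 = ((-21 + 4 - 8) + (-2 - 4)*(-5))**2 = (-25 - 6*(-5))**2 = (-25 + 30)**2 = 5**2 = 25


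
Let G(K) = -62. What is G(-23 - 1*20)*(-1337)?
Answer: 82894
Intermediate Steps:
G(-23 - 1*20)*(-1337) = -62*(-1337) = 82894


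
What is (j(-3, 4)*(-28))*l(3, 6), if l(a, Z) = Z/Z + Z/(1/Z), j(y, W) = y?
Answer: 3108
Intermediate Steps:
l(a, Z) = 1 + Z² (l(a, Z) = 1 + Z*Z = 1 + Z²)
(j(-3, 4)*(-28))*l(3, 6) = (-3*(-28))*(1 + 6²) = 84*(1 + 36) = 84*37 = 3108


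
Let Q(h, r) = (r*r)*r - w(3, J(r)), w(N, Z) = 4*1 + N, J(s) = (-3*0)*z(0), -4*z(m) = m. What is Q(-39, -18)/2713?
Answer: -5839/2713 ≈ -2.1522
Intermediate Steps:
z(m) = -m/4
J(s) = 0 (J(s) = (-3*0)*(-¼*0) = 0*0 = 0)
w(N, Z) = 4 + N
Q(h, r) = -7 + r³ (Q(h, r) = (r*r)*r - (4 + 3) = r²*r - 1*7 = r³ - 7 = -7 + r³)
Q(-39, -18)/2713 = (-7 + (-18)³)/2713 = (-7 - 5832)*(1/2713) = -5839*1/2713 = -5839/2713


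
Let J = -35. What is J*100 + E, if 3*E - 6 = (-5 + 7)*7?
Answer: -10480/3 ≈ -3493.3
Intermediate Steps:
E = 20/3 (E = 2 + ((-5 + 7)*7)/3 = 2 + (2*7)/3 = 2 + (⅓)*14 = 2 + 14/3 = 20/3 ≈ 6.6667)
J*100 + E = -35*100 + 20/3 = -3500 + 20/3 = -10480/3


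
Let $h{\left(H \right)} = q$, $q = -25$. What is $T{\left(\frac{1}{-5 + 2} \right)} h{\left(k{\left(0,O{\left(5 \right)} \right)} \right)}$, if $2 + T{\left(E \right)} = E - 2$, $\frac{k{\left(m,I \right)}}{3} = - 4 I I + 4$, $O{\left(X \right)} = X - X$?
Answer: $\frac{325}{3} \approx 108.33$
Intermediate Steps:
$O{\left(X \right)} = 0$
$k{\left(m,I \right)} = 12 - 12 I^{2}$ ($k{\left(m,I \right)} = 3 \left(- 4 I I + 4\right) = 3 \left(- 4 I^{2} + 4\right) = 3 \left(4 - 4 I^{2}\right) = 12 - 12 I^{2}$)
$T{\left(E \right)} = -4 + E$ ($T{\left(E \right)} = -2 + \left(E - 2\right) = -2 + \left(-2 + E\right) = -4 + E$)
$h{\left(H \right)} = -25$
$T{\left(\frac{1}{-5 + 2} \right)} h{\left(k{\left(0,O{\left(5 \right)} \right)} \right)} = \left(-4 + \frac{1}{-5 + 2}\right) \left(-25\right) = \left(-4 + \frac{1}{-3}\right) \left(-25\right) = \left(-4 - \frac{1}{3}\right) \left(-25\right) = \left(- \frac{13}{3}\right) \left(-25\right) = \frac{325}{3}$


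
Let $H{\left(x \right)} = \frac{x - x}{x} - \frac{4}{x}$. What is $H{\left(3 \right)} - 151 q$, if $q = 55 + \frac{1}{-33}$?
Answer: $- \frac{273958}{33} \approx -8301.8$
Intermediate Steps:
$H{\left(x \right)} = - \frac{4}{x}$ ($H{\left(x \right)} = \frac{0}{x} - \frac{4}{x} = 0 - \frac{4}{x} = - \frac{4}{x}$)
$q = \frac{1814}{33}$ ($q = 55 - \frac{1}{33} = \frac{1814}{33} \approx 54.97$)
$H{\left(3 \right)} - 151 q = - \frac{4}{3} - \frac{273914}{33} = - \frac{273958}{33}$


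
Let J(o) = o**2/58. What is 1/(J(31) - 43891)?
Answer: -58/2544717 ≈ -2.2792e-5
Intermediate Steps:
J(o) = o**2/58 (J(o) = o**2*(1/58) = o**2/58)
1/(J(31) - 43891) = 1/((1/58)*31**2 - 43891) = 1/((1/58)*961 - 43891) = 1/(961/58 - 43891) = 1/(-2544717/58) = -58/2544717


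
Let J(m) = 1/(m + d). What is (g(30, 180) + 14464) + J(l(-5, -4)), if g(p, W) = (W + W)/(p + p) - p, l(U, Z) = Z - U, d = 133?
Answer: 1934961/134 ≈ 14440.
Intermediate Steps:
J(m) = 1/(133 + m) (J(m) = 1/(m + 133) = 1/(133 + m))
g(p, W) = -p + W/p (g(p, W) = (2*W)/((2*p)) - p = (2*W)*(1/(2*p)) - p = W/p - p = -p + W/p)
(g(30, 180) + 14464) + J(l(-5, -4)) = ((-1*30 + 180/30) + 14464) + 1/(133 + (-4 - 1*(-5))) = ((-30 + 180*(1/30)) + 14464) + 1/(133 + (-4 + 5)) = ((-30 + 6) + 14464) + 1/(133 + 1) = (-24 + 14464) + 1/134 = 14440 + 1/134 = 1934961/134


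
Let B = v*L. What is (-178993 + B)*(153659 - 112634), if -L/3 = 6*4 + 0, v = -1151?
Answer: -3943364025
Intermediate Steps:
L = -72 (L = -3*(6*4 + 0) = -3*(24 + 0) = -3*24 = -72)
B = 82872 (B = -1151*(-72) = 82872)
(-178993 + B)*(153659 - 112634) = (-178993 + 82872)*(153659 - 112634) = -96121*41025 = -3943364025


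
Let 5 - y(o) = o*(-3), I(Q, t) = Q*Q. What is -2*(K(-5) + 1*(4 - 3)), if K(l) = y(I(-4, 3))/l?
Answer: 96/5 ≈ 19.200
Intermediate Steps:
I(Q, t) = Q**2
y(o) = 5 + 3*o (y(o) = 5 - o*(-3) = 5 - (-3)*o = 5 + 3*o)
K(l) = 53/l (K(l) = (5 + 3*(-4)**2)/l = (5 + 3*16)/l = (5 + 48)/l = 53/l)
-2*(K(-5) + 1*(4 - 3)) = -2*(53/(-5) + 1*(4 - 3)) = -2*(53*(-1/5) + 1*1) = -2*(-53/5 + 1) = -2*(-48/5) = 96/5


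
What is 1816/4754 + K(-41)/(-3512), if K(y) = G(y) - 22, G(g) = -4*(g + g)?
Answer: 1230767/4174012 ≈ 0.29486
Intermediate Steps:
G(g) = -8*g
K(y) = -22 - 8*y (K(y) = -8*y - 22 = -22 - 8*y)
1816/4754 + K(-41)/(-3512) = 1816/4754 + (-22 - 8*(-41))/(-3512) = 1816*(1/4754) + (-22 + 328)*(-1/3512) = 908/2377 + 306*(-1/3512) = 908/2377 - 153/1756 = 1230767/4174012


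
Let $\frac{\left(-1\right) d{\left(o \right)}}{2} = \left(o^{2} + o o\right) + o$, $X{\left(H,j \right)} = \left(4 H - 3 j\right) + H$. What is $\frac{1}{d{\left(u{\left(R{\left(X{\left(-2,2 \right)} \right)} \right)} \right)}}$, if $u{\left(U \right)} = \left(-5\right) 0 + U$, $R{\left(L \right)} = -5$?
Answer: $- \frac{1}{90} \approx -0.011111$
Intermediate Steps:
$X{\left(H,j \right)} = - 3 j + 5 H$ ($X{\left(H,j \right)} = \left(- 3 j + 4 H\right) + H = - 3 j + 5 H$)
$u{\left(U \right)} = U$ ($u{\left(U \right)} = 0 + U = U$)
$d{\left(o \right)} = - 4 o^{2} - 2 o$ ($d{\left(o \right)} = - 2 \left(\left(o^{2} + o o\right) + o\right) = - 2 \left(\left(o^{2} + o^{2}\right) + o\right) = - 2 \left(2 o^{2} + o\right) = - 2 \left(o + 2 o^{2}\right) = - 4 o^{2} - 2 o$)
$\frac{1}{d{\left(u{\left(R{\left(X{\left(-2,2 \right)} \right)} \right)} \right)}} = \frac{1}{\left(-2\right) \left(-5\right) \left(1 + 2 \left(-5\right)\right)} = \frac{1}{\left(-2\right) \left(-5\right) \left(1 - 10\right)} = \frac{1}{\left(-2\right) \left(-5\right) \left(-9\right)} = \frac{1}{-90} = - \frac{1}{90}$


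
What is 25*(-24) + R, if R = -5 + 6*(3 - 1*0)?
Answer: -587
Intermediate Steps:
R = 13 (R = -5 + 6*(3 + 0) = -5 + 6*3 = -5 + 18 = 13)
25*(-24) + R = 25*(-24) + 13 = -600 + 13 = -587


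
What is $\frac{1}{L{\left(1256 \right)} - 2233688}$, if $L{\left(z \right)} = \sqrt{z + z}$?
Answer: $- \frac{279211}{623670259854} - \frac{\sqrt{157}}{1247340519708} \approx -4.477 \cdot 10^{-7}$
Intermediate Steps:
$L{\left(z \right)} = \sqrt{2} \sqrt{z}$ ($L{\left(z \right)} = \sqrt{2 z} = \sqrt{2} \sqrt{z}$)
$\frac{1}{L{\left(1256 \right)} - 2233688} = \frac{1}{\sqrt{2} \sqrt{1256} - 2233688} = \frac{1}{\sqrt{2} \cdot 2 \sqrt{314} - 2233688} = \frac{1}{4 \sqrt{157} - 2233688} = \frac{1}{-2233688 + 4 \sqrt{157}}$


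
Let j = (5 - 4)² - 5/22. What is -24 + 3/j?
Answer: -342/17 ≈ -20.118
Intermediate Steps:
j = 17/22 (j = 1² - 5/22 = 1 - 1*5/22 = 1 - 5/22 = 17/22 ≈ 0.77273)
-24 + 3/j = -24 + 3/(17/22) = -24 + (22/17)*3 = -24 + 66/17 = -342/17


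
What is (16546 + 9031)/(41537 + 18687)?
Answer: 25577/60224 ≈ 0.42470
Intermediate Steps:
(16546 + 9031)/(41537 + 18687) = 25577/60224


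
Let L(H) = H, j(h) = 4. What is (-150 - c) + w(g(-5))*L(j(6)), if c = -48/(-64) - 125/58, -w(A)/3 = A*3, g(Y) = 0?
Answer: -17237/116 ≈ -148.59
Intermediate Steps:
w(A) = -9*A (w(A) = -3*A*3 = -9*A)
c = -163/116 (c = -48*(-1/64) - 125*1/58 = ¾ - 125/58 = -163/116 ≈ -1.4052)
(-150 - c) + w(g(-5))*L(j(6)) = (-150 - 1*(-163/116)) - 9*0*4 = (-150 + 163/116) + 0*4 = -17237/116 + 0 = -17237/116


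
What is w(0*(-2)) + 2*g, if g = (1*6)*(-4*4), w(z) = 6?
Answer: -186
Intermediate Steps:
g = -96 (g = 6*(-2*8) = 6*(-16) = -96)
w(0*(-2)) + 2*g = 6 + 2*(-96) = 6 - 192 = -186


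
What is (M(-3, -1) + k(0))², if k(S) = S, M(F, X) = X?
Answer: 1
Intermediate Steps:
(M(-3, -1) + k(0))² = (-1 + 0)² = (-1)² = 1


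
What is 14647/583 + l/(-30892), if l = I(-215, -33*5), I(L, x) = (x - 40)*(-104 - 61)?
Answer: 432755149/18010036 ≈ 24.029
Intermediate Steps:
I(L, x) = 6600 - 165*x (I(L, x) = (-40 + x)*(-165) = 6600 - 165*x)
l = 33825 (l = 6600 - (-5445)*5 = 6600 - 165*(-165) = 6600 + 27225 = 33825)
14647/583 + l/(-30892) = 14647/583 + 33825/(-30892) = 14647*(1/583) + 33825*(-1/30892) = 14647/583 - 33825/30892 = 432755149/18010036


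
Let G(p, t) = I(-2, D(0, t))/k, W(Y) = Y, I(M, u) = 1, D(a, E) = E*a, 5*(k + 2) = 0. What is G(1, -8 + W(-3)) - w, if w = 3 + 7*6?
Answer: -91/2 ≈ -45.500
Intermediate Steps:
k = -2 (k = -2 + (⅕)*0 = -2 + 0 = -2)
G(p, t) = -½ (G(p, t) = 1/(-2) = 1*(-½) = -½)
w = 45 (w = 3 + 42 = 45)
G(1, -8 + W(-3)) - w = -½ - 1*45 = -½ - 45 = -91/2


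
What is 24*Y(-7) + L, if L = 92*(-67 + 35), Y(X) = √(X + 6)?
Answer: -2944 + 24*I ≈ -2944.0 + 24.0*I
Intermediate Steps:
Y(X) = √(6 + X)
L = -2944 (L = 92*(-32) = -2944)
24*Y(-7) + L = 24*√(6 - 7) - 2944 = 24*√(-1) - 2944 = 24*I - 2944 = -2944 + 24*I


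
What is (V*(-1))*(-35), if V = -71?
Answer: -2485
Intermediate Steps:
(V*(-1))*(-35) = -71*(-1)*(-35) = 71*(-35) = -2485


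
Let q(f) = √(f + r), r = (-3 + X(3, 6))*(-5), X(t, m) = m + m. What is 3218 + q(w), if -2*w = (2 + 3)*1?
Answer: 3218 + I*√190/2 ≈ 3218.0 + 6.892*I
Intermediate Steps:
X(t, m) = 2*m
w = -5/2 (w = -(2 + 3)/2 = -5/2 ≈ -2.5000)
r = -45 (r = (-3 + 2*6)*(-5) = (-3 + 12)*(-5) = 9*(-5) = -45)
q(f) = √(-45 + f) (q(f) = √(f - 45) = √(-45 + f))
3218 + q(w) = 3218 + √(-45 - 5/2) = 3218 + √(-95/2) = 3218 + I*√190/2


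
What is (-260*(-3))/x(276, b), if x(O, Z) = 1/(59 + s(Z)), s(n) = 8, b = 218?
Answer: 52260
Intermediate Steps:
x(O, Z) = 1/67 (x(O, Z) = 1/(59 + 8) = 1/67)
(-260*(-3))/x(276, b) = (-260*(-3))/(1/67) = 780*67 = 52260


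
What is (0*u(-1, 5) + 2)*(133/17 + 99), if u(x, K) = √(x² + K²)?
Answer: 3632/17 ≈ 213.65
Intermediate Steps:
u(x, K) = √(K² + x²)
(0*u(-1, 5) + 2)*(133/17 + 99) = (0*√(5² + (-1)²) + 2)*(133/17 + 99) = (0*√(25 + 1) + 2)*(133*(1/17) + 99) = (0*√26 + 2)*(133/17 + 99) = (0 + 2)*(1816/17) = 2*(1816/17) = 3632/17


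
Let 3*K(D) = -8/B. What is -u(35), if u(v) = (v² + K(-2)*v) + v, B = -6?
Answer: -11480/9 ≈ -1275.6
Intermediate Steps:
K(D) = 4/9 (K(D) = (-8/(-6))/3 = (-8*(-⅙))/3 = (⅓)*(4/3) = 4/9)
u(v) = v² + 13*v/9 (u(v) = (v² + 4*v/9) + v = v² + 13*v/9)
-u(35) = -35*(13 + 9*35)/9 = -35*(13 + 315)/9 = -35*328/9 = -1*11480/9 = -11480/9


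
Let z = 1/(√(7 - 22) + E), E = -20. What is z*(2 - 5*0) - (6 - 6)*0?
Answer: -8/83 - 2*I*√15/415 ≈ -0.096386 - 0.018665*I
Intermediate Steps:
z = 1/(-20 + I*√15) (z = 1/(√(7 - 22) - 20) = 1/(√(-15) - 20) = 1/(I*√15 - 20) = 1/(-20 + I*√15) ≈ -0.048193 - 0.0093325*I)
z*(2 - 5*0) - (6 - 6)*0 = (-4/83 - I*√15/415)*(2 - 5*0) - (6 - 6)*0 = (-4/83 - I*√15/415)*(2 + 0) - 1*0*0 = (-4/83 - I*√15/415)*2 + 0*0 = (-8/83 - 2*I*√15/415) + 0 = -8/83 - 2*I*√15/415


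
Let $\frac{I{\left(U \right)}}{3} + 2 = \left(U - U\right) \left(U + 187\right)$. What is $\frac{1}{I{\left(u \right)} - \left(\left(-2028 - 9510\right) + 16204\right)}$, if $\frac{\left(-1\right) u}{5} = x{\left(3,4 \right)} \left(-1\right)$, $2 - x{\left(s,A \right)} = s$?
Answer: $- \frac{1}{4672} \approx -0.00021404$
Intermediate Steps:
$x{\left(s,A \right)} = 2 - s$
$u = -5$ ($u = - 5 \left(2 - 3\right) \left(-1\right) = - 5 \left(\left(-1\right) \left(-1\right)\right) = \left(-5\right) 1 = -5$)
$I{\left(U \right)} = -6$ ($I{\left(U \right)} = -6 + 3 \left(U - U\right) \left(U + 187\right) = -6 + 3 \cdot 0 \left(187 + U\right) = -6 + 3 \cdot 0 = -6 + 0 = -6$)
$\frac{1}{I{\left(u \right)} - \left(\left(-2028 - 9510\right) + 16204\right)} = \frac{1}{-6 - \left(\left(-2028 - 9510\right) + 16204\right)} = \frac{1}{-6 - \left(-11538 + 16204\right)} = \frac{1}{-6 - 4666} = \frac{1}{-4672} = - \frac{1}{4672}$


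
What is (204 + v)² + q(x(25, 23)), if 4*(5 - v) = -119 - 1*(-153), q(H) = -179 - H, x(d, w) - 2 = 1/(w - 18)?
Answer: 800381/20 ≈ 40019.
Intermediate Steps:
x(d, w) = 2 + 1/(-18 + w) (x(d, w) = 2 + 1/(w - 18) = 2 + 1/(-18 + w))
v = -7/2 (v = 5 - (-119 - 1*(-153))/4 = 5 - (-119 + 153)/4 = 5 - ¼*34 = 5 - 17/2 = -7/2 ≈ -3.5000)
(204 + v)² + q(x(25, 23)) = (204 - 7/2)² + (-179 - (-35 + 2*23)/(-18 + 23)) = (401/2)² + (-179 - (-35 + 46)/5) = 160801/4 + (-179 - 11/5) = 160801/4 - 906/5 = 800381/20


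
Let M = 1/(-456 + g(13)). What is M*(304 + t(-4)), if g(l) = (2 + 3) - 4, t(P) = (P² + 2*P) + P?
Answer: -44/65 ≈ -0.67692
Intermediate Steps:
t(P) = P² + 3*P
g(l) = 1 (g(l) = 5 - 4 = 1)
M = -1/455 (M = 1/(-456 + 1) = 1/(-455) = -1/455 ≈ -0.0021978)
M*(304 + t(-4)) = -(304 - 4*(3 - 4))/455 = -(304 - 4*(-1))/455 = -(304 + 4)/455 = -1/455*308 = -44/65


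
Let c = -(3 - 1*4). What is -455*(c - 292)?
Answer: 132405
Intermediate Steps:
c = 1 (c = -(3 - 4) = -1*(-1) = 1)
-455*(c - 292) = -455*(1 - 292) = -455*(-291) = 132405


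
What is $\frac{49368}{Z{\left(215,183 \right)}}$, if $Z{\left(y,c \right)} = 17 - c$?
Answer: $- \frac{24684}{83} \approx -297.4$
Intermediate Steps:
$\frac{49368}{Z{\left(215,183 \right)}} = \frac{49368}{17 - 183} = \frac{49368}{-166} = 49368 \left(- \frac{1}{166}\right) = - \frac{24684}{83}$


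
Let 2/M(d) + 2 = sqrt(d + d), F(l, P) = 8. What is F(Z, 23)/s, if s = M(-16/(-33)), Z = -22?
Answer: -8 + 16*sqrt(66)/33 ≈ -4.0611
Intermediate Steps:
M(d) = 2/(-2 + sqrt(2)*sqrt(d)) (M(d) = 2/(-2 + sqrt(d + d)) = 2/(-2 + sqrt(2*d)) = 2/(-2 + sqrt(2)*sqrt(d)))
s = 2/(-2 + 4*sqrt(66)/33) (s = 2/(-2 + sqrt(2)*sqrt(-16/(-33))) = 2/(-2 + sqrt(2)*sqrt(-16*(-1/33))) = 2/(-2 + sqrt(2)*sqrt(16/33)) = 2/(-2 + sqrt(2)*(4*sqrt(33)/33)) = 2/(-2 + 4*sqrt(66)/33) ≈ -1.9699)
F(Z, 23)/s = 8/(-33/25 - 2*sqrt(66)/25)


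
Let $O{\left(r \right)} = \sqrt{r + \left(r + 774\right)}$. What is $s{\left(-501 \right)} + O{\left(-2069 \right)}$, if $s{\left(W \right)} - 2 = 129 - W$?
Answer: $632 + 58 i \approx 632.0 + 58.0 i$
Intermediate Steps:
$s{\left(W \right)} = 131 - W$ ($s{\left(W \right)} = 2 - \left(-129 + W\right) = 131 - W$)
$O{\left(r \right)} = \sqrt{774 + 2 r}$ ($O{\left(r \right)} = \sqrt{r + \left(774 + r\right)} = \sqrt{774 + 2 r}$)
$s{\left(-501 \right)} + O{\left(-2069 \right)} = \left(131 - -501\right) + \sqrt{774 + 2 \left(-2069\right)} = \left(131 + 501\right) + \sqrt{774 - 4138} = 632 + \sqrt{-3364} = 632 + 58 i$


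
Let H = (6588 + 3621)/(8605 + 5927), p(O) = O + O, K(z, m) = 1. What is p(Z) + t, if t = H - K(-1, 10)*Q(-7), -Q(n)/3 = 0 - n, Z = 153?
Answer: 1587391/4844 ≈ 327.70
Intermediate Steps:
Q(n) = 3*n (Q(n) = -3*(0 - n) = -(-3)*n = 3*n)
p(O) = 2*O
H = 3403/4844 (H = 10209/14532 = 10209*(1/14532) = 3403/4844 ≈ 0.70252)
t = 105127/4844 (t = 3403/4844 - 3*(-7) = 3403/4844 - (-21) = 3403/4844 - 1*(-21) = 3403/4844 + 21 = 105127/4844 ≈ 21.703)
p(Z) + t = 2*153 + 105127/4844 = 306 + 105127/4844 = 1587391/4844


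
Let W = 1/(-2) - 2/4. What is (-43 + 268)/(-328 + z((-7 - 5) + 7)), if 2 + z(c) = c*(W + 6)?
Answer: -45/71 ≈ -0.63380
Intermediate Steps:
W = -1 (W = 1*(-½) - 2*¼ = -½ - ½ = -1)
z(c) = -2 + 5*c (z(c) = -2 + c*(-1 + 6) = -2 + c*5 = -2 + 5*c)
(-43 + 268)/(-328 + z((-7 - 5) + 7)) = (-43 + 268)/(-328 + (-2 + 5*((-7 - 5) + 7))) = 225/(-328 + (-2 + 5*(-12 + 7))) = 225/(-328 + (-2 + 5*(-5))) = 225/(-328 + (-2 - 25)) = 225/(-328 - 27) = 225/(-355) = 225*(-1/355) = -45/71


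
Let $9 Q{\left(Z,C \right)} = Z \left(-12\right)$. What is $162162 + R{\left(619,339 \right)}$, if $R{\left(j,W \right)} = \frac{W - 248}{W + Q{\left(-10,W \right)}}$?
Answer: $\frac{24486501}{151} \approx 1.6216 \cdot 10^{5}$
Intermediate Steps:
$Q{\left(Z,C \right)} = - \frac{4 Z}{3}$ ($Q{\left(Z,C \right)} = \frac{Z \left(-12\right)}{9} = \frac{\left(-12\right) Z}{9} = - \frac{4 Z}{3}$)
$R{\left(j,W \right)} = \frac{-248 + W}{\frac{40}{3} + W}$ ($R{\left(j,W \right)} = \frac{W - 248}{W - - \frac{40}{3}} = \frac{-248 + W}{W + \frac{40}{3}} = \frac{-248 + W}{\frac{40}{3} + W}$)
$162162 + R{\left(619,339 \right)} = 162162 + \frac{3 \left(-248 + 339\right)}{40 + 3 \cdot 339} = 162162 + 3 \frac{1}{40 + 1017} \cdot 91 = 162162 + 3 \cdot \frac{1}{1057} \cdot 91 = 162162 + \frac{39}{151} = \frac{24486501}{151}$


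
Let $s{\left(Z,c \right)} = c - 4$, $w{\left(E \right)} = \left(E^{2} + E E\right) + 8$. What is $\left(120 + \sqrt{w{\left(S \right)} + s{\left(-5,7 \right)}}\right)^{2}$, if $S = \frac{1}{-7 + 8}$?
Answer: $\left(120 + \sqrt{13}\right)^{2} \approx 15278.0$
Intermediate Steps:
$S = 1$ ($S = 1^{-1} = 1$)
$w{\left(E \right)} = 8 + 2 E^{2}$ ($w{\left(E \right)} = \left(E^{2} + E^{2}\right) + 8 = 2 E^{2} + 8 = 8 + 2 E^{2}$)
$s{\left(Z,c \right)} = -4 + c$
$\left(120 + \sqrt{w{\left(S \right)} + s{\left(-5,7 \right)}}\right)^{2} = \left(120 + \sqrt{\left(8 + 2 \cdot 1^{2}\right) + \left(-4 + 7\right)}\right)^{2} = \left(120 + \sqrt{\left(8 + 2 \cdot 1\right) + 3}\right)^{2} = \left(120 + \sqrt{\left(8 + 2\right) + 3}\right)^{2} = \left(120 + \sqrt{10 + 3}\right)^{2} = \left(120 + \sqrt{13}\right)^{2}$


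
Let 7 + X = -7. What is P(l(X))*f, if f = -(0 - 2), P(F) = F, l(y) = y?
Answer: -28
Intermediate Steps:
X = -14 (X = -7 - 7 = -14)
f = 2 (f = -1*(-2) = 2)
P(l(X))*f = -14*2 = -28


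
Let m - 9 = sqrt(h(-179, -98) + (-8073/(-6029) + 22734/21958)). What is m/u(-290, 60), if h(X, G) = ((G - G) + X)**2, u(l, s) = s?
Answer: 3/20 + sqrt(140395885913591042131)/3971543460 ≈ 3.1334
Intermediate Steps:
h(X, G) = X**2 (h(X, G) = (0 + X)**2 = X**2)
m = 9 + sqrt(140395885913591042131)/66192391 (m = 9 + sqrt((-179)**2 + (-8073/(-6029) + 22734/21958)) = 9 + sqrt(32041 + (-8073*(-1/6029) + 22734*(1/21958))) = 9 + sqrt(32041 + (8073/6029 + 11367/10979)) = 9 + sqrt(32041 + 157165110/66192391) = 9 + sqrt(2121027565141/66192391) = 9 + sqrt(140395885913591042131)/66192391 ≈ 188.01)
m/u(-290, 60) = (9 + sqrt(140395885913591042131)/66192391)/60 = (9 + sqrt(140395885913591042131)/66192391)*(1/60) = 3/20 + sqrt(140395885913591042131)/3971543460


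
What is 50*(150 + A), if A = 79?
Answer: 11450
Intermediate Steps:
50*(150 + A) = 50*(150 + 79) = 50*229 = 11450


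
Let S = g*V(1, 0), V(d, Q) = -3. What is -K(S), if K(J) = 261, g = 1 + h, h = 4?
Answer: -261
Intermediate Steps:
g = 5 (g = 1 + 4 = 5)
S = -15 (S = 5*(-3) = -15)
-K(S) = -1*261 = -261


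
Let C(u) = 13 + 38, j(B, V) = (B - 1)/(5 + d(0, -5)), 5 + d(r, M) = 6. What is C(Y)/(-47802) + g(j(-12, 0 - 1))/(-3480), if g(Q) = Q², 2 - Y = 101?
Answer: -2411303/998105760 ≈ -0.0024159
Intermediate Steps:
d(r, M) = 1 (d(r, M) = -5 + 6 = 1)
Y = -99 (Y = 2 - 1*101 = 2 - 101 = -99)
j(B, V) = -⅙ + B/6 (j(B, V) = (B - 1)/(5 + 1) = (-1 + B)/6 = (-1 + B)*(⅙) = -⅙ + B/6)
C(u) = 51
C(Y)/(-47802) + g(j(-12, 0 - 1))/(-3480) = 51/(-47802) + (-⅙ + (⅙)*(-12))²/(-3480) = 51*(-1/47802) + (-⅙ - 2)²*(-1/3480) = -17/15934 + (-13/6)²*(-1/3480) = -17/15934 + (169/36)*(-1/3480) = -17/15934 - 169/125280 = -2411303/998105760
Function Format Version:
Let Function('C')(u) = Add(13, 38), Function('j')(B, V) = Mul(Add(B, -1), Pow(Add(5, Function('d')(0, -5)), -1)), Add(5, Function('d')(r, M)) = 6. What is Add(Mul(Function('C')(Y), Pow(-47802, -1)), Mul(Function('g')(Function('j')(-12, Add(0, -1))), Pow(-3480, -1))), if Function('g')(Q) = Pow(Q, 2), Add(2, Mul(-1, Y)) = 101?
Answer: Rational(-2411303, 998105760) ≈ -0.0024159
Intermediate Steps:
Function('d')(r, M) = 1 (Function('d')(r, M) = Add(-5, 6) = 1)
Y = -99 (Y = Add(2, Mul(-1, 101)) = Add(2, -101) = -99)
Function('j')(B, V) = Add(Rational(-1, 6), Mul(Rational(1, 6), B)) (Function('j')(B, V) = Mul(Add(B, -1), Pow(Add(5, 1), -1)) = Mul(Add(-1, B), Pow(6, -1)) = Mul(Add(-1, B), Rational(1, 6)) = Add(Rational(-1, 6), Mul(Rational(1, 6), B)))
Function('C')(u) = 51
Add(Mul(Function('C')(Y), Pow(-47802, -1)), Mul(Function('g')(Function('j')(-12, Add(0, -1))), Pow(-3480, -1))) = Add(Mul(51, Pow(-47802, -1)), Mul(Pow(Add(Rational(-1, 6), Mul(Rational(1, 6), -12)), 2), Pow(-3480, -1))) = Add(Mul(51, Rational(-1, 47802)), Mul(Pow(Add(Rational(-1, 6), -2), 2), Rational(-1, 3480))) = Add(Rational(-17, 15934), Mul(Pow(Rational(-13, 6), 2), Rational(-1, 3480))) = Add(Rational(-17, 15934), Mul(Rational(169, 36), Rational(-1, 3480))) = Add(Rational(-17, 15934), Rational(-169, 125280)) = Rational(-2411303, 998105760)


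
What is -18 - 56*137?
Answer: -7690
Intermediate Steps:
-18 - 56*137 = -18 - 7672 = -7690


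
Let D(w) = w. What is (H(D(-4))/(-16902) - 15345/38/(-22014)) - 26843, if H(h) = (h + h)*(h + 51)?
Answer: -21085239855785/785503548 ≈ -26843.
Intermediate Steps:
H(h) = 2*h*(51 + h) (H(h) = (2*h)*(51 + h) = 2*h*(51 + h))
(H(D(-4))/(-16902) - 15345/38/(-22014)) - 26843 = ((2*(-4)*(51 - 4))/(-16902) - 15345/38/(-22014)) - 26843 = ((2*(-4)*47)*(-1/16902) - 15345/38*(-1/22014)) - 26843 = (-376*(-1/16902) - 279*55/38*(-1/22014)) - 26843 = (188/8451 - 15345/38*(-1/22014)) - 26843 = (188/8451 + 1705/92948) - 26843 = 31883179/785503548 - 26843 = -21085239855785/785503548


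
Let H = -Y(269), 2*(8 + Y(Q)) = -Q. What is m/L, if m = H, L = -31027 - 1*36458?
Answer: -19/8998 ≈ -0.0021116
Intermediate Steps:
L = -67485 (L = -31027 - 36458 = -67485)
Y(Q) = -8 - Q/2 (Y(Q) = -8 + (-Q)/2 = -8 - Q/2)
H = 285/2 (H = -(-8 - 1/2*269) = -(-8 - 269/2) = -1*(-285/2) = 285/2 ≈ 142.50)
m = 285/2 ≈ 142.50
m/L = (285/2)/(-67485) = (285/2)*(-1/67485) = -19/8998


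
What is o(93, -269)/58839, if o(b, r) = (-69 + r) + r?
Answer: -607/58839 ≈ -0.010316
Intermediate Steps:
o(b, r) = -69 + 2*r
o(93, -269)/58839 = (-69 + 2*(-269))/58839 = (-69 - 538)*(1/58839) = -607*1/58839 = -607/58839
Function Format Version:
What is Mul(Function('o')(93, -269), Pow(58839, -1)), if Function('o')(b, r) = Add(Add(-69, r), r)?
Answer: Rational(-607, 58839) ≈ -0.010316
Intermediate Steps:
Function('o')(b, r) = Add(-69, Mul(2, r))
Mul(Function('o')(93, -269), Pow(58839, -1)) = Mul(Add(-69, Mul(2, -269)), Pow(58839, -1)) = Mul(Add(-69, -538), Rational(1, 58839)) = Mul(-607, Rational(1, 58839)) = Rational(-607, 58839)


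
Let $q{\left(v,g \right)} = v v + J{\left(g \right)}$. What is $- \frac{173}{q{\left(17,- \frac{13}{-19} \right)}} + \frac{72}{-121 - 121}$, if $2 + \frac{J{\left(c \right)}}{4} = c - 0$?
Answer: $- \frac{591803}{652311} \approx -0.90724$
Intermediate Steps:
$J{\left(c \right)} = -8 + 4 c$ ($J{\left(c \right)} = -8 + 4 \left(c - 0\right) = -8 + 4 \left(c + 0\right) = -8 + 4 c$)
$q{\left(v,g \right)} = -8 + v^{2} + 4 g$ ($q{\left(v,g \right)} = v v + \left(-8 + 4 g\right) = v^{2} + \left(-8 + 4 g\right) = -8 + v^{2} + 4 g$)
$- \frac{173}{q{\left(17,- \frac{13}{-19} \right)}} + \frac{72}{-121 - 121} = - \frac{173}{-8 + 17^{2} + 4 \left(- \frac{13}{-19}\right)} + \frac{72}{-121 - 121} = - \frac{173}{-8 + 289 + 4 \left(\left(-13\right) \left(- \frac{1}{19}\right)\right)} + \frac{72}{-121 - 121} = - \frac{173}{-8 + 289 + 4 \cdot \frac{13}{19}} + \frac{72}{-242} = - \frac{173}{-8 + 289 + \frac{52}{19}} + 72 \left(- \frac{1}{242}\right) = - \frac{173}{\frac{5391}{19}} - \frac{36}{121} = \left(-173\right) \frac{19}{5391} - \frac{36}{121} = - \frac{3287}{5391} - \frac{36}{121} = - \frac{591803}{652311}$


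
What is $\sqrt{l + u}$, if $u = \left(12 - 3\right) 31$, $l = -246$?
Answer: $\sqrt{33} \approx 5.7446$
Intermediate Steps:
$u = 279$ ($u = 9 \cdot 31 = 279$)
$\sqrt{l + u} = \sqrt{-246 + 279} = \sqrt{33}$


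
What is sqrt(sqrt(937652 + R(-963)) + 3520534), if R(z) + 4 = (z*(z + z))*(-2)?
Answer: sqrt(3520534 + 2*I*sqrt(692957)) ≈ 1876.3 + 0.444*I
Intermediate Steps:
R(z) = -4 - 4*z**2 (R(z) = -4 + (z*(z + z))*(-2) = -4 + (z*(2*z))*(-2) = -4 + (2*z**2)*(-2) = -4 - 4*z**2)
sqrt(sqrt(937652 + R(-963)) + 3520534) = sqrt(sqrt(937652 + (-4 - 4*(-963)**2)) + 3520534) = sqrt(sqrt(937652 + (-4 - 4*927369)) + 3520534) = sqrt(sqrt(937652 + (-4 - 3709476)) + 3520534) = sqrt(sqrt(937652 - 3709480) + 3520534) = sqrt(sqrt(-2771828) + 3520534) = sqrt(2*I*sqrt(692957) + 3520534) = sqrt(3520534 + 2*I*sqrt(692957))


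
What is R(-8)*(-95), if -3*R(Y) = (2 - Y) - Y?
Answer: 570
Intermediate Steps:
R(Y) = -⅔ + 2*Y/3 (R(Y) = -((2 - Y) - Y)/3 = -(2 - 2*Y)/3 = -⅔ + 2*Y/3)
R(-8)*(-95) = (-⅔ + (⅔)*(-8))*(-95) = (-⅔ - 16/3)*(-95) = -6*(-95) = 570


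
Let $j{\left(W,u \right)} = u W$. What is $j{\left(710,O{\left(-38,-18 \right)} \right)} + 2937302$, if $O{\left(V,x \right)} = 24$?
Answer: $2954342$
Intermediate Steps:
$j{\left(W,u \right)} = W u$
$j{\left(710,O{\left(-38,-18 \right)} \right)} + 2937302 = 710 \cdot 24 + 2937302 = 17040 + 2937302 = 2954342$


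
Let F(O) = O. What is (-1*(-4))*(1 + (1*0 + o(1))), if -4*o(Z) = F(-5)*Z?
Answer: 9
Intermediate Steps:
o(Z) = 5*Z/4 (o(Z) = -(-5)*Z/4 = 5*Z/4)
(-1*(-4))*(1 + (1*0 + o(1))) = (-1*(-4))*(1 + (1*0 + (5/4)*1)) = 4*(1 + (0 + 5/4)) = 4*(1 + 5/4) = 4*(9/4) = 9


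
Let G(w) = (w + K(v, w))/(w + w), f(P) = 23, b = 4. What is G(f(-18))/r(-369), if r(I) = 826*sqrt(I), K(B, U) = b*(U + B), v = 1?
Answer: -17*I*sqrt(41)/667644 ≈ -0.00016304*I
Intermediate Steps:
K(B, U) = 4*B + 4*U (K(B, U) = 4*(U + B) = 4*(B + U) = 4*B + 4*U)
G(w) = (4 + 5*w)/(2*w) (G(w) = (w + (4*1 + 4*w))/(w + w) = (w + (4 + 4*w))/((2*w)) = (4 + 5*w)*(1/(2*w)) = (4 + 5*w)/(2*w))
G(f(-18))/r(-369) = (5/2 + 2/23)/((826*sqrt(-369))) = (5/2 + 2*(1/23))/((826*(3*I*sqrt(41)))) = (5/2 + 2/23)/((2478*I*sqrt(41))) = 119*(-I*sqrt(41)/101598)/46 = -17*I*sqrt(41)/667644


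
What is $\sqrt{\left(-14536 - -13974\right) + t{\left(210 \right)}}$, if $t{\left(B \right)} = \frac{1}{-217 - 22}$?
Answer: $\frac{i \sqrt{32102241}}{239} \approx 23.707 i$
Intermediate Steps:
$t{\left(B \right)} = - \frac{1}{239}$ ($t{\left(B \right)} = \frac{1}{-239} = - \frac{1}{239}$)
$\sqrt{\left(-14536 - -13974\right) + t{\left(210 \right)}} = \sqrt{\left(-14536 - -13974\right) - \frac{1}{239}} = \sqrt{\left(-14536 + 13974\right) - \frac{1}{239}} = \sqrt{-562 - \frac{1}{239}} = \sqrt{- \frac{134319}{239}} = \frac{i \sqrt{32102241}}{239}$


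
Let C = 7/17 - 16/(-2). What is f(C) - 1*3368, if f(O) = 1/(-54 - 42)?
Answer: -323329/96 ≈ -3368.0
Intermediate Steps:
C = 143/17 (C = 7*(1/17) - 16*(-1/2) = 7/17 + 8 = 143/17 ≈ 8.4118)
f(O) = -1/96 (f(O) = 1/(-96) = -1/96)
f(C) - 1*3368 = -1/96 - 1*3368 = -1/96 - 3368 = -323329/96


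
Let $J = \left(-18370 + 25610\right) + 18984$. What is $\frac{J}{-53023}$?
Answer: $- \frac{26224}{53023} \approx -0.49458$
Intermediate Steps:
$J = 26224$ ($J = 7240 + 18984 = 26224$)
$\frac{J}{-53023} = \frac{26224}{-53023} = 26224 \left(- \frac{1}{53023}\right) = - \frac{26224}{53023}$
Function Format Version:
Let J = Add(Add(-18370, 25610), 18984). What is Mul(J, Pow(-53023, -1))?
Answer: Rational(-26224, 53023) ≈ -0.49458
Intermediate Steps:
J = 26224 (J = Add(7240, 18984) = 26224)
Mul(J, Pow(-53023, -1)) = Mul(26224, Pow(-53023, -1)) = Mul(26224, Rational(-1, 53023)) = Rational(-26224, 53023)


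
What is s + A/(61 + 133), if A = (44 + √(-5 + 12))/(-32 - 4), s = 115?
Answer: 200779/1746 - √7/6984 ≈ 114.99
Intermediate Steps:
A = -11/9 - √7/36 (A = (44 + √7)/(-36) = (44 + √7)*(-1/36) = -11/9 - √7/36 ≈ -1.2957)
s + A/(61 + 133) = 115 + (-11/9 - √7/36)/(61 + 133) = 115 + (-11/9 - √7/36)/194 = 115 + (-11/1746 - √7/6984) = 200779/1746 - √7/6984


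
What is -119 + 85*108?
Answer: 9061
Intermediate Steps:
-119 + 85*108 = -119 + 9180 = 9061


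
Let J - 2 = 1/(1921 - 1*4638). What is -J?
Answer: -5433/2717 ≈ -1.9996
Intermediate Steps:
J = 5433/2717 (J = 2 + 1/(1921 - 1*4638) = 2 + 1/(1921 - 4638) = 2 + 1/(-2717) = 2 - 1/2717 = 5433/2717 ≈ 1.9996)
-J = -1*5433/2717 = -5433/2717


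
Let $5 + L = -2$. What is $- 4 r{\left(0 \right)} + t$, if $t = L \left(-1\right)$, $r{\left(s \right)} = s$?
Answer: $7$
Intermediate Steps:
$L = -7$ ($L = -5 - 2 = -7$)
$t = 7$ ($t = \left(-7\right) \left(-1\right) = 7$)
$- 4 r{\left(0 \right)} + t = \left(-4\right) 0 + 7 = 0 + 7 = 7$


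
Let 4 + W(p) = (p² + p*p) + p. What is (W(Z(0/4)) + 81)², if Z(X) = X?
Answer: 5929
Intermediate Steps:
W(p) = -4 + p + 2*p² (W(p) = -4 + ((p² + p*p) + p) = -4 + ((p² + p²) + p) = -4 + (2*p² + p) = -4 + (p + 2*p²) = -4 + p + 2*p²)
(W(Z(0/4)) + 81)² = ((-4 + 0/4 + 2*(0/4)²) + 81)² = ((-4 + 0*(¼) + 2*(0*(¼))²) + 81)² = ((-4 + 0 + 2*0²) + 81)² = ((-4 + 0 + 2*0) + 81)² = ((-4 + 0 + 0) + 81)² = (-4 + 81)² = 77² = 5929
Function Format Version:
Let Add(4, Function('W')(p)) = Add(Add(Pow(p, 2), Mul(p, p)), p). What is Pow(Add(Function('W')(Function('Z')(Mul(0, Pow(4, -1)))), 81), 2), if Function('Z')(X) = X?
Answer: 5929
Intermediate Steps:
Function('W')(p) = Add(-4, p, Mul(2, Pow(p, 2))) (Function('W')(p) = Add(-4, Add(Add(Pow(p, 2), Mul(p, p)), p)) = Add(-4, Add(Add(Pow(p, 2), Pow(p, 2)), p)) = Add(-4, Add(Mul(2, Pow(p, 2)), p)) = Add(-4, Add(p, Mul(2, Pow(p, 2)))) = Add(-4, p, Mul(2, Pow(p, 2))))
Pow(Add(Function('W')(Function('Z')(Mul(0, Pow(4, -1)))), 81), 2) = Pow(Add(Add(-4, Mul(0, Pow(4, -1)), Mul(2, Pow(Mul(0, Pow(4, -1)), 2))), 81), 2) = Pow(Add(Add(-4, Mul(0, Rational(1, 4)), Mul(2, Pow(Mul(0, Rational(1, 4)), 2))), 81), 2) = Pow(Add(Add(-4, 0, Mul(2, Pow(0, 2))), 81), 2) = Pow(Add(Add(-4, 0, Mul(2, 0)), 81), 2) = Pow(Add(Add(-4, 0, 0), 81), 2) = Pow(Add(-4, 81), 2) = Pow(77, 2) = 5929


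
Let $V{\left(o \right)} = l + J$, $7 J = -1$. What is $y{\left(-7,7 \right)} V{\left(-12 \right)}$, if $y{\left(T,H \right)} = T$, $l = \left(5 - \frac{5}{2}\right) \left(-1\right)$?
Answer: $\frac{37}{2} \approx 18.5$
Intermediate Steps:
$J = - \frac{1}{7}$ ($J = \frac{1}{7} \left(-1\right) = - \frac{1}{7} \approx -0.14286$)
$l = - \frac{5}{2}$ ($l = \left(5 - \frac{5}{2}\right) \left(-1\right) = \frac{5}{2} \left(-1\right) = - \frac{5}{2} \approx -2.5$)
$V{\left(o \right)} = - \frac{37}{14}$ ($V{\left(o \right)} = - \frac{5}{2} - \frac{1}{7} = - \frac{37}{14}$)
$y{\left(-7,7 \right)} V{\left(-12 \right)} = \left(-7\right) \left(- \frac{37}{14}\right) = \frac{37}{2}$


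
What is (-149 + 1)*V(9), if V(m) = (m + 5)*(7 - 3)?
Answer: -8288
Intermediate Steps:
V(m) = 20 + 4*m (V(m) = (5 + m)*4 = 20 + 4*m)
(-149 + 1)*V(9) = (-149 + 1)*(20 + 4*9) = -148*(20 + 36) = -148*56 = -8288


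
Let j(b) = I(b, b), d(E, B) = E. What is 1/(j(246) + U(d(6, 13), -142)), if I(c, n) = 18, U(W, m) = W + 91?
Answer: 1/115 ≈ 0.0086956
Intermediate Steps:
U(W, m) = 91 + W
j(b) = 18
1/(j(246) + U(d(6, 13), -142)) = 1/(18 + (91 + 6)) = 1/(18 + 97) = 1/115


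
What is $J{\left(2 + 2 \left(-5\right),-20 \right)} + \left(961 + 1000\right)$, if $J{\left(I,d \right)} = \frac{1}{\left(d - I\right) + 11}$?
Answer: $1960$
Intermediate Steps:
$J{\left(I,d \right)} = \frac{1}{11 + d - I}$
$J{\left(2 + 2 \left(-5\right),-20 \right)} + \left(961 + 1000\right) = \frac{1}{11 - 20 - \left(2 + 2 \left(-5\right)\right)} + \left(961 + 1000\right) = \frac{1}{11 - 20 - \left(2 - 10\right)} + 1961 = \frac{1}{11 - 20 - -8} + 1961 = \frac{1}{11 - 20 + 8} + 1961 = \frac{1}{-1} + 1961 = -1 + 1961 = 1960$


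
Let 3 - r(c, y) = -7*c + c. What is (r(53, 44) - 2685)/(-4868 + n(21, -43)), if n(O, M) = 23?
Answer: 788/1615 ≈ 0.48793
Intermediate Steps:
r(c, y) = 3 + 6*c (r(c, y) = 3 - (-7*c + c) = 3 - (-6)*c = 3 + 6*c)
(r(53, 44) - 2685)/(-4868 + n(21, -43)) = ((3 + 6*53) - 2685)/(-4868 + 23) = ((3 + 318) - 2685)/(-4845) = (321 - 2685)*(-1/4845) = -2364*(-1/4845) = 788/1615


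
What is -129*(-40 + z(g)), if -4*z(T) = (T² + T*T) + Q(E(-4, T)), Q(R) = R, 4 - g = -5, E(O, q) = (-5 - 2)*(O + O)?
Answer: 24381/2 ≈ 12191.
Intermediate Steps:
E(O, q) = -14*O
g = 9 (g = 4 - 1*(-5) = 4 + 5 = 9)
z(T) = -14 - T²/2 (z(T) = -((T² + T*T) - 14*(-4))/4 = -((T² + T²) + 56)/4 = -(2*T² + 56)/4 = -(56 + 2*T²)/4 = -14 - T²/2)
-129*(-40 + z(g)) = -129*(-40 + (-14 - ½*9²)) = -129*(-40 + (-14 - ½*81)) = -129*(-40 + (-14 - 81/2)) = -129*(-40 - 109/2) = -129*(-189/2) = 24381/2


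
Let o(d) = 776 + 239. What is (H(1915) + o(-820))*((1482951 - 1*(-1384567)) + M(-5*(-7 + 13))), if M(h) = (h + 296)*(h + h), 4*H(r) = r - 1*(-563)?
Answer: 4660871551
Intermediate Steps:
H(r) = 563/4 + r/4 (H(r) = (r - 1*(-563))/4 = (r + 563)/4 = (563 + r)/4 = 563/4 + r/4)
M(h) = 2*h*(296 + h) (M(h) = (296 + h)*(2*h) = 2*h*(296 + h))
o(d) = 1015
(H(1915) + o(-820))*((1482951 - 1*(-1384567)) + M(-5*(-7 + 13))) = ((563/4 + (¼)*1915) + 1015)*((1482951 - 1*(-1384567)) + 2*(-5*(-7 + 13))*(296 - 5*(-7 + 13))) = ((563/4 + 1915/4) + 1015)*((1482951 + 1384567) + 2*(-5*6)*(296 - 5*6)) = (1239/2 + 1015)*(2867518 + 2*(-30)*(296 - 30)) = 3269*(2867518 + 2*(-30)*266)/2 = 3269*(2867518 - 15960)/2 = (3269/2)*2851558 = 4660871551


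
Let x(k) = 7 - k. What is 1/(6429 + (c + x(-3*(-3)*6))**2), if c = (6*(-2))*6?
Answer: 1/20590 ≈ 4.8567e-5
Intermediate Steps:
c = -72 (c = -12*6 = -72)
1/(6429 + (c + x(-3*(-3)*6))**2) = 1/(6429 + (-72 + (7 - (-3*(-3))*6))**2) = 1/(6429 + (-72 + (7 - 9*6))**2) = 1/(6429 + (-72 + (7 - 1*54))**2) = 1/(6429 + (-72 + (7 - 54))**2) = 1/(6429 + (-72 - 47)**2) = 1/(6429 + (-119)**2) = 1/(6429 + 14161) = 1/20590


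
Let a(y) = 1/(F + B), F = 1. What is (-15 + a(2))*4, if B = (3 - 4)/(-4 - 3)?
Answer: -113/2 ≈ -56.500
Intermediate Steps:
B = ⅐ (B = -1/(-7) = -1*(-⅐) = ⅐ ≈ 0.14286)
a(y) = 7/8 (a(y) = 1/(1 + ⅐) = 1/(8/7) = 7/8)
(-15 + a(2))*4 = (-15 + 7/8)*4 = -113/8*4 = -113/2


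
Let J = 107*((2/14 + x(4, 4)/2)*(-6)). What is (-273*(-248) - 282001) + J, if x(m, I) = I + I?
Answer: -1518697/7 ≈ -2.1696e+5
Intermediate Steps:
x(m, I) = 2*I
J = -18618/7 (J = 107*((2/14 + (2*4)/2)*(-6)) = 107*((2*(1/14) + 8*(½))*(-6)) = 107*((⅐ + 4)*(-6)) = 107*((29/7)*(-6)) = 107*(-174/7) = -18618/7 ≈ -2659.7)
(-273*(-248) - 282001) + J = (-273*(-248) - 282001) - 18618/7 = (67704 - 282001) - 18618/7 = -214297 - 18618/7 = -1518697/7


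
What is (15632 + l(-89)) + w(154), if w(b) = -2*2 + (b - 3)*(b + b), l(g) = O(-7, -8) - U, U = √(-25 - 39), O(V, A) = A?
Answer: 62128 - 8*I ≈ 62128.0 - 8.0*I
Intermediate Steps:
U = 8*I (U = √(-64) = 8*I ≈ 8.0*I)
l(g) = -8 - 8*I
w(b) = -4 + 2*b*(-3 + b) (w(b) = -4 + (-3 + b)*(2*b) = -4 + 2*b*(-3 + b))
(15632 + l(-89)) + w(154) = (15632 + (-8 - 8*I)) + (-4 - 6*154 + 2*154²) = (15624 - 8*I) + (-4 - 924 + 2*23716) = (15624 - 8*I) + (-4 - 924 + 47432) = (15624 - 8*I) + 46504 = 62128 - 8*I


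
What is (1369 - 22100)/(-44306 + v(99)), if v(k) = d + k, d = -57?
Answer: 20731/44264 ≈ 0.46835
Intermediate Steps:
v(k) = -57 + k
(1369 - 22100)/(-44306 + v(99)) = (1369 - 22100)/(-44306 + (-57 + 99)) = -20731/(-44306 + 42) = -20731/(-44264) = -20731*(-1/44264) = 20731/44264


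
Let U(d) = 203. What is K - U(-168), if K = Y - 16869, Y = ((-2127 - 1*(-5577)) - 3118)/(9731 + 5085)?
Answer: -63234605/3704 ≈ -17072.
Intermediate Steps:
Y = 83/3704 (Y = ((-2127 + 5577) - 3118)/14816 = (3450 - 3118)*(1/14816) = 332*(1/14816) = 83/3704 ≈ 0.022408)
K = -62482693/3704 (K = 83/3704 - 16869 = -62482693/3704 ≈ -16869.)
K - U(-168) = -62482693/3704 - 1*203 = -62482693/3704 - 203 = -63234605/3704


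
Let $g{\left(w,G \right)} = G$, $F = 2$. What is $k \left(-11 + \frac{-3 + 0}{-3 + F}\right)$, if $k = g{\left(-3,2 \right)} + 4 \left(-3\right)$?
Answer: $80$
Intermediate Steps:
$k = -10$ ($k = 2 + 4 \left(-3\right) = 2 - 12 = -10$)
$k \left(-11 + \frac{-3 + 0}{-3 + F}\right) = - 10 \left(-11 + \frac{-3 + 0}{-3 + 2}\right) = - 10 \left(-11 - \frac{3}{-1}\right) = - 10 \left(-11 - -3\right) = - 10 \left(-11 + 3\right) = \left(-10\right) \left(-8\right) = 80$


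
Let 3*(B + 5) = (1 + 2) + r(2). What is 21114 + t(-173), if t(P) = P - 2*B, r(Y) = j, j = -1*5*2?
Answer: 62867/3 ≈ 20956.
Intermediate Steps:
j = -10 (j = -5*2 = -10)
r(Y) = -10
B = -22/3 (B = -5 + ((1 + 2) - 10)/3 = -5 + (3 - 10)/3 = -5 + (1/3)*(-7) = -5 - 7/3 = -22/3 ≈ -7.3333)
t(P) = 44/3 + P (t(P) = P - 2*(-22/3) = P + 44/3 = 44/3 + P)
21114 + t(-173) = 21114 + (44/3 - 173) = 21114 - 475/3 = 62867/3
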